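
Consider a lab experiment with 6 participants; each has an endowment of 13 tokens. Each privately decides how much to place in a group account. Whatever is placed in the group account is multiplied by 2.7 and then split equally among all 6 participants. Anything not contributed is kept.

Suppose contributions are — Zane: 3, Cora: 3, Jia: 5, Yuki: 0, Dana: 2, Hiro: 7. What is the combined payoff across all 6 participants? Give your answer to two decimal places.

Total contributed: 3 + 3 + 5 + 0 + 2 + 7 = 20; total kept: 6 × 13 − 20 = 58.
The group account pays out 2.7 × 20 = 54.00 in aggregate.
Group total = 58 + 54.00 = 112.00.

112.00 tokens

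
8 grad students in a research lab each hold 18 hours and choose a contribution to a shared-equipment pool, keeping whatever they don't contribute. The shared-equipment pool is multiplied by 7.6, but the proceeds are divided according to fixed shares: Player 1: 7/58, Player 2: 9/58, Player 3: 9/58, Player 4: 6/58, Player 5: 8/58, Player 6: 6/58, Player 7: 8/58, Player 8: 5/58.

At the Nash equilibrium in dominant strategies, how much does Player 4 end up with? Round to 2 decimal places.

For player j, contributing a unit is worthwhile iff 7.6 × (j's share) ≥ 1, i.e. iff j's share is at least 0.1316.
Player 2, Player 3, Player 5 and Player 7 clear that bar, contributing 18 each; the remaining 4 contribute 0. Total contributed: 72.
Player 4 keeps 18 and receives 7.6 × 72 × 6/58 = 56.61 from the shared-equipment pool, for a payoff of 74.61.

74.61 hours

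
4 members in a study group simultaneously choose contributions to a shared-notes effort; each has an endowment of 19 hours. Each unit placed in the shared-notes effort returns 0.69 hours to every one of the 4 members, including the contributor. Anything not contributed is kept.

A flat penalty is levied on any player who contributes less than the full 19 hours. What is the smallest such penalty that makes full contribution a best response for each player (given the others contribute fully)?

Given the others contribute fully, the best deviation is to contribute 0 (any partial contribution still incurs the fine and gives up units whose private return 0.69 is below 1).
Deviating from 19 to 0 saves 19 hours but forfeits the deviator's share of the drop in the shared-notes effort: 0.69 × 19 = 13.11.
So the deviation gain is 19 − 13.11 = 5.89, and the fine must be at least 5.89 hours to wipe it out.

5.89 hours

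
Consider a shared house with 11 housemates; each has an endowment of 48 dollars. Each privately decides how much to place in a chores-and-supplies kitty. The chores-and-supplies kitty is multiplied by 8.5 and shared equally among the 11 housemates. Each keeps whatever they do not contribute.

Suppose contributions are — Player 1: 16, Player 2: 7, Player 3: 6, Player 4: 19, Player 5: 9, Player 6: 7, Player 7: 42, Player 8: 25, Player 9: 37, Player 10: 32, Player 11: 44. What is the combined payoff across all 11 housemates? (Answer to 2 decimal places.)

2358.00 dollars

Total contributed: 16 + 7 + 6 + 19 + 9 + 7 + 42 + 25 + 37 + 32 + 44 = 244; total kept: 11 × 48 − 244 = 284.
The chores-and-supplies kitty pays out 8.5 × 244 = 2074.00 in aggregate.
Group total = 284 + 2074.00 = 2358.00.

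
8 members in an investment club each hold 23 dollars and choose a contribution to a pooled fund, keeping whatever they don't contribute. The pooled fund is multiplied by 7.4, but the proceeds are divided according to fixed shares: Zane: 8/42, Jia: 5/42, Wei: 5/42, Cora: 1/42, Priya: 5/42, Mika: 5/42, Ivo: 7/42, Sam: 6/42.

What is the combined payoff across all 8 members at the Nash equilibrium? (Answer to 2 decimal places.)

625.60 dollars

For player j, contributing a unit is worthwhile iff 7.4 × (j's share) ≥ 1, i.e. iff j's share is at least 0.1351.
The shares above 0.1351 belong to Zane, Ivo and Sam, contributing 23 each; the remaining 5 contribute 0. Total contributed: 69.
The pooled fund pays out 7.4 × 69 = 510.60 in total (split across the unequal shares, but the aggregate is all that matters for the group sum).
The 5 free-riders keep 23 each, adding 115. Group total = 115 + 510.60 = 625.60.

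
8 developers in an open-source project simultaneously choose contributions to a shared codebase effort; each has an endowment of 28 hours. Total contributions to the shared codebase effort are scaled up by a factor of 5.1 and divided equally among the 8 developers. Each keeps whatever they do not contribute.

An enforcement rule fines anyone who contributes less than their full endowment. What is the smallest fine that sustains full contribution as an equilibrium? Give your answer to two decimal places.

Given the others contribute fully, the best deviation is to contribute 0 (any partial contribution still incurs the fine and gives up units whose private return 0.6375 is below 1).
Deviating from 28 to 0 saves 28 hours but forfeits the deviator's share of the drop in the shared codebase effort: 5.1/8 × 28 = 17.85.
So the deviation gain is 28 − 17.85 = 10.15, and the fine must be at least 10.15 hours to wipe it out.

10.15 hours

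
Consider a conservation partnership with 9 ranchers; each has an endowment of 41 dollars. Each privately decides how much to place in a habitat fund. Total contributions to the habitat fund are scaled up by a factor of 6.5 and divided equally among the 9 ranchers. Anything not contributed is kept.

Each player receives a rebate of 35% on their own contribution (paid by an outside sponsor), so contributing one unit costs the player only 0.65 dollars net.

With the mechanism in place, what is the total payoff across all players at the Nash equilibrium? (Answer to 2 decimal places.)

2527.65 dollars

Under the mechanism each unit contributed yields (6.5/9) / 0.65 = 1.1111 back to its contributor per unit of net cost, which exceeds 1, making full contribution the dominant choice for everyone.
So the Nash equilibrium is full contribution by all 9; the group earns 9 × (41 × 0.35 + 6.5 × 41) = 2527.65.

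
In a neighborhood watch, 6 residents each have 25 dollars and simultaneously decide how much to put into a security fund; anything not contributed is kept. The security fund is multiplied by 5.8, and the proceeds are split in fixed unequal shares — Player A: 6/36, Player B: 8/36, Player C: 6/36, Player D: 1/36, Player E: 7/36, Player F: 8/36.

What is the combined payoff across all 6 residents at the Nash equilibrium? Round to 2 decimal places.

For player j, contributing a unit is worthwhile iff 5.8 × (j's share) ≥ 1, i.e. iff j's share is at least 0.1724.
Player B, Player E and Player F clear that bar, contributing 25 each; the remaining 3 contribute 0. Total contributed: 75.
The security fund pays out 5.8 × 75 = 435.00 in total (split across the unequal shares, but the aggregate is all that matters for the group sum).
The 3 free-riders keep 25 each, adding 75. Group total = 75 + 435.00 = 510.00.

510.00 dollars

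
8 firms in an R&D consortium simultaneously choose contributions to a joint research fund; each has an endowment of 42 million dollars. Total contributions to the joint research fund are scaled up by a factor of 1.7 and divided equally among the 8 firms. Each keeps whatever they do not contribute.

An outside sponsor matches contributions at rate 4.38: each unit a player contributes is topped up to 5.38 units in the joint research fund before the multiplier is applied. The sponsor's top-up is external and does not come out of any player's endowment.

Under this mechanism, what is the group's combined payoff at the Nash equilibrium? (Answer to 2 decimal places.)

3073.06 million dollars

With the mechanism, a contributed unit returns 1.7 × 5.38 / 8 = 1.1433 per unit of net cost to the contributor — now above 1 — so contributing fully is weakly dominant for every player.
At the Nash equilibrium everyone contributes 42. Group total payoff = 1.7 × 5.38 × 336 = 3073.06.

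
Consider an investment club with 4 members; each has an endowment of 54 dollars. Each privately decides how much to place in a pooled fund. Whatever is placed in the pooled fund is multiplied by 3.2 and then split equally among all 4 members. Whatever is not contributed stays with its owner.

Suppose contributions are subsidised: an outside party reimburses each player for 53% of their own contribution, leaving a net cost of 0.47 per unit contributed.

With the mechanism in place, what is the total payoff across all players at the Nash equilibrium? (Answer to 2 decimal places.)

805.68 dollars

The effective private return per unit is now (3.2/4) / 0.47 = 1.7021 > 1, so every player's dominant strategy flips to full contribution.
At the Nash equilibrium everyone contributes 54. Group total payoff = 4 × (54 × 0.53 + 3.2 × 54) = 805.68.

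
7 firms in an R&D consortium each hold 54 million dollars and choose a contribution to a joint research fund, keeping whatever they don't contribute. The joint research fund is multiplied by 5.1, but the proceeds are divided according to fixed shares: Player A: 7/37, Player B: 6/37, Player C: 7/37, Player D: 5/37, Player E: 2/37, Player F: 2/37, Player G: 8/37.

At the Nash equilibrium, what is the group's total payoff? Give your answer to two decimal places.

For player j, contributing a unit is worthwhile iff 5.1 × (j's share) ≥ 1, i.e. iff j's share is at least 0.1961.
Player G alone (share 8/37) is above the threshold, contributing 54; the remaining 6 contribute 0. Total contributed: 54.
The joint research fund pays out 5.1 × 54 = 275.40 in total (split across the unequal shares, but the aggregate is all that matters for the group sum).
The 6 free-riders keep 54 each, adding 324. Group total = 324 + 275.40 = 599.40.

599.40 million dollars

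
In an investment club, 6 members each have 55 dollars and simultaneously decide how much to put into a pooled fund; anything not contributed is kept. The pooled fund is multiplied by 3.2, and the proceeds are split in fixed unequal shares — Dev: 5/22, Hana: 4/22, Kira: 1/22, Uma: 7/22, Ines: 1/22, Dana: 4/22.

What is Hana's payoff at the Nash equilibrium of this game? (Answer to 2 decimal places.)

Player j's private return per contributed unit is 3.2 × (j's share). Contributing is weakly dominant for j when that share is at least 1/3.2 = 0.3125, and contributing 0 is dominant otherwise.
Uma alone (share 7/22) is above the threshold, contributing 55; the remaining 5 contribute 0. Total contributed: 55.
Hana keeps 55 and receives 3.2 × 55 × 4/22 = 32.00 from the pooled fund, for a payoff of 87.00.

87.00 dollars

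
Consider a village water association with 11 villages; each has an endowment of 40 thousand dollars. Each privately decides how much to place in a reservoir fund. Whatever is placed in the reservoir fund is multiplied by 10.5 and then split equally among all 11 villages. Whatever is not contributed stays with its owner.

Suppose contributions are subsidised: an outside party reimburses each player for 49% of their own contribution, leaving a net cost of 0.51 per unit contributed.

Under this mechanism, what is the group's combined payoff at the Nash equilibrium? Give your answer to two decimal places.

Under the mechanism each unit contributed yields (10.5/11) / 0.51 = 1.8717 back to its contributor per unit of net cost, which exceeds 1, making full contribution the dominant choice for everyone.
So the Nash equilibrium is full contribution by all 11; the group earns 11 × (40 × 0.49 + 10.5 × 40) = 4835.60.

4835.60 thousand dollars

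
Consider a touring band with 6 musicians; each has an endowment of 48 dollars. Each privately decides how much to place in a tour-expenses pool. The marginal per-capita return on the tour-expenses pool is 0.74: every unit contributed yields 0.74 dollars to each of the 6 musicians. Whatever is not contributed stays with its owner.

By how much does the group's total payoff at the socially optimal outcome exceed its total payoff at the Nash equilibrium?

990.72 dollars

The private return per contributed unit is 0.74 < 1, so contributing 0 is dominant for every player. At the Nash equilibrium everyone keeps their 48, and the group total is 6 × 48 = 288.
Each contributed unit returns 4.440 to the group as a whole (0.74 to each of 6 players), which exceeds 1, so the social optimum is full contribution: group total = 4.440 × 288 = 1278.72.
Efficiency loss = 1278.72 − 288 = 990.72.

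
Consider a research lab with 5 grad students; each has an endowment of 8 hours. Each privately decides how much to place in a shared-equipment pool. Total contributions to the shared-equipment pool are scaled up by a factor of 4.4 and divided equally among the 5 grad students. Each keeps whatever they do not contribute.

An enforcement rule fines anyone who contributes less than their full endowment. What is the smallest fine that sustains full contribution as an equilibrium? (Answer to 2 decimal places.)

0.96 hours

Given the others contribute fully, the best deviation is to contribute 0 (any partial contribution still incurs the fine and gives up units whose private return 0.8800 is below 1).
Deviating from 8 to 0 saves 8 hours but forfeits the deviator's share of the drop in the shared-equipment pool: 4.4/5 × 8 = 7.04.
So the deviation gain is 8 − 7.04 = 0.96, and the fine must be at least 0.96 hours to wipe it out.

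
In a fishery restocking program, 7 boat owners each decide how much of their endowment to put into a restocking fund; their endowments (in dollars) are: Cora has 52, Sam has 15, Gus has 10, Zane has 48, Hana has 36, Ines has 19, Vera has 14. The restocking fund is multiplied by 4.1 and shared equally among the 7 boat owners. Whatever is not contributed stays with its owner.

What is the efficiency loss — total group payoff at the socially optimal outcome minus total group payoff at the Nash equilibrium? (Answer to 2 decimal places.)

The private return per contributed unit is 4.1/7 = 0.5857 < 1 for every player regardless of endowment, so the Nash equilibrium is zero contribution and the group total is Σ E_j = 52 + 15 + 10 + 48 + 36 + 19 + 14 = 194.
Each contributed unit returns 4.100 to the group, so the social optimum is full contribution by everyone: group total = 4.100 × 194 = 795.40.
Efficiency loss = (4.100 − 1) × 194 = 601.40.

601.40 dollars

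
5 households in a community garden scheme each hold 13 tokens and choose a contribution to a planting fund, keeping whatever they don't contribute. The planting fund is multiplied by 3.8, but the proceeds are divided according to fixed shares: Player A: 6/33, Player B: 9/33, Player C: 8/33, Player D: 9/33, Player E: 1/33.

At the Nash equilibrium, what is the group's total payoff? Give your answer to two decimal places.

Player j's private return per contributed unit is 3.8 × (j's share). Contributing is weakly dominant for j when that share is at least 1/3.8 = 0.2632, and contributing 0 is dominant otherwise.
The shares above 0.2632 belong to Player B and Player D, contributing 13 each; the remaining 3 contribute 0. Total contributed: 26.
The planting fund pays out 3.8 × 26 = 98.80 in total (split across the unequal shares, but the aggregate is all that matters for the group sum).
The 3 free-riders keep 13 each, adding 39. Group total = 39 + 98.80 = 137.80.

137.80 tokens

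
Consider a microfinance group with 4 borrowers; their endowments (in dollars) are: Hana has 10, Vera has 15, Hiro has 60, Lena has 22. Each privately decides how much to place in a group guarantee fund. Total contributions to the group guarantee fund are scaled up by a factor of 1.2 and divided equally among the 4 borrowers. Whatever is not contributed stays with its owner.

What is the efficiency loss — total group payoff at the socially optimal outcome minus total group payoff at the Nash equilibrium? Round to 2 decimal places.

21.40 dollars

The private return per contributed unit is 1.2/4 = 0.3000 < 1 for every player regardless of endowment, so the Nash equilibrium is zero contribution and the group total is Σ E_j = 10 + 15 + 60 + 22 = 107.
Each contributed unit returns 1.200 to the group, so the social optimum is full contribution by everyone: group total = 1.200 × 107 = 128.40.
Efficiency loss = (1.200 − 1) × 107 = 21.40.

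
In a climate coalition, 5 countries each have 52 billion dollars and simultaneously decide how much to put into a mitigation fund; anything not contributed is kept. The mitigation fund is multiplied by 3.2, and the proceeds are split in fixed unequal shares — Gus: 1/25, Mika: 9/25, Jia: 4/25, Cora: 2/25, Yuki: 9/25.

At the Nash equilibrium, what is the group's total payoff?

A player with share s gets back 3.2·s per unit contributed, so full contribution is dominant for anyone with s > 1/3.2 = 0.3125 and zero contribution is dominant for anyone below.
Mika and Yuki clear that bar, contributing 52 each; the remaining 3 contribute 0. Total contributed: 104.
The mitigation fund pays out 3.2 × 104 = 332.80 in total (split across the unequal shares, but the aggregate is all that matters for the group sum).
The 3 free-riders keep 52 each, adding 156. Group total = 156 + 332.80 = 488.80.

488.80 billion dollars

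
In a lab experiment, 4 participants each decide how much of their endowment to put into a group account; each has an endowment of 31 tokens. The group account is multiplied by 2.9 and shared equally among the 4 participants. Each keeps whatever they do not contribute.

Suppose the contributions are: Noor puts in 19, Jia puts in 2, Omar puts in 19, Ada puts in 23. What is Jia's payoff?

74.68 tokens

Total contributed: 19 + 2 + 19 + 23 = 63.
Each receives 2.9 × 63 / 4 = 45.68 from the group account.
Jia keeps 31 − 2 = 29, so Jia's payoff is 29 + 45.68 = 74.68.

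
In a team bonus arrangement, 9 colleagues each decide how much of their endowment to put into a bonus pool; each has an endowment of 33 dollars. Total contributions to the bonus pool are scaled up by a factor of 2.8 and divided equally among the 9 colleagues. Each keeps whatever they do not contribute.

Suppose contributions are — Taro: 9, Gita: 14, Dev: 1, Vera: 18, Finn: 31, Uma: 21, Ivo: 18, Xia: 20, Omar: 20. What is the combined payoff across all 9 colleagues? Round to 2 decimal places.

Total contributed: 9 + 14 + 1 + 18 + 31 + 21 + 18 + 20 + 20 = 152; total kept: 9 × 33 − 152 = 145.
The bonus pool pays out 2.8 × 152 = 425.60 in aggregate.
Group total = 145 + 425.60 = 570.60.

570.60 dollars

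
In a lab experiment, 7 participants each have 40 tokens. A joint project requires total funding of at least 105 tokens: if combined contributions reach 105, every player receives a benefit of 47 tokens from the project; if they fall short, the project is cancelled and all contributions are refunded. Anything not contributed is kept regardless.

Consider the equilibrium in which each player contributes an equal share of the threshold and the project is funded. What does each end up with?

72 tokens

Equal share of the threshold: 105/7 = 15.
At this profile no one gains by cutting their contribution: any cut drops the total below 105, the project is cancelled, contributions are refunded, and the deviator ends with 40, which is less than 40 − 15 + 47 = 72. Contributing more than 15 just wastes the excess. So contributing exactly 15 is a best response.
Each player's payoff: 40 − 15 + 47 = 72.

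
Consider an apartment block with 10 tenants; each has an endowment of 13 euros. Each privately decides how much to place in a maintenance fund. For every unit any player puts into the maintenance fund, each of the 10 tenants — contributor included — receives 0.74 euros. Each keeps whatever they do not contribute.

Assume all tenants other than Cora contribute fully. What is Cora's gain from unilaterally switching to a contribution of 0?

Switching from a contribution of 13 to 0 lets Cora keep an extra 13 euros, but lowers the maintenance fund by 13, which costs Cora their own share of that drop: 0.74 × 13 = 9.62.
Net gain = 13 − 9.62 = 3.38. The private return per contributed unit (0.74) is below 1, so free-riding is indeed the best response regardless of what the others do.

3.38 euros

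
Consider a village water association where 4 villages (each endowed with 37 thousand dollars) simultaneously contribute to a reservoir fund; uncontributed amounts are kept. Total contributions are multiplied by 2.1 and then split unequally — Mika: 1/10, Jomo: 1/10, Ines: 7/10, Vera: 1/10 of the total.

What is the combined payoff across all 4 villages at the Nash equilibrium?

188.70 thousand dollars

A player with share s gets back 2.1·s per unit contributed, so full contribution is dominant for anyone with s > 1/2.1 = 0.4762 and zero contribution is dominant for anyone below.
The only share above 0.4762 is Ines's 7/10, contributing 37; the remaining 3 contribute 0. Total contributed: 37.
The reservoir fund pays out 2.1 × 37 = 77.70 in total (split across the unequal shares, but the aggregate is all that matters for the group sum).
The 3 free-riders keep 37 each, adding 111. Group total = 111 + 77.70 = 188.70.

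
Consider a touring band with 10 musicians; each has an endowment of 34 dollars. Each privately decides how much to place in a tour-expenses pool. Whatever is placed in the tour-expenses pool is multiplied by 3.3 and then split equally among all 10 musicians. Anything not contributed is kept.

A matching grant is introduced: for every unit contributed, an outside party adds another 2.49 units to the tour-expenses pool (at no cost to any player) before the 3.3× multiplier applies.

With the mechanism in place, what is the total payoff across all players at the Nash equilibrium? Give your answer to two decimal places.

With the mechanism, a contributed unit returns 3.3 × 3.49 / 10 = 1.1517 per unit of net cost to the contributor — now above 1 — so contributing fully is weakly dominant for every player.
At the Nash equilibrium everyone contributes 34. Group total payoff = 3.3 × 3.49 × 340 = 3915.78.

3915.78 dollars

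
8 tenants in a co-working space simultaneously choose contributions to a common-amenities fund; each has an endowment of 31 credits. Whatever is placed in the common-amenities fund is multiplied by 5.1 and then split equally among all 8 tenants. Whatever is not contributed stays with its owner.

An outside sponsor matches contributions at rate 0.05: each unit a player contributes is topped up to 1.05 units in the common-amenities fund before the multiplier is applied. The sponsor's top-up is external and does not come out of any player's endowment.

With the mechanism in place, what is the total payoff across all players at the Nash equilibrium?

248.00 credits

Even with the mechanism, each unit contributed returns only 5.1 × 1.05 / 8 = 0.6694 per unit of net cost, so contributing nothing is still dominant.
Everyone keeps their endowment and the group total is 8 × 31 = 248.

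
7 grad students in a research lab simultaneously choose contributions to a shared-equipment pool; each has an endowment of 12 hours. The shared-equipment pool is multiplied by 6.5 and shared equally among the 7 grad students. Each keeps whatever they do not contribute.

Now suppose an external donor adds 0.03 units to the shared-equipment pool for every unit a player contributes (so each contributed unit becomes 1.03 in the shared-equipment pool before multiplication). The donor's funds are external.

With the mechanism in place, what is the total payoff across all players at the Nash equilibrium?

84.00 hours

The effective private return is 6.5 × 1.03 / 7 = 0.9564, which is still under 1, so the mechanism doesn't change anyone's dominant strategy: zero contribution.
At the Nash equilibrium no one contributes; group total payoff = 7 × 12 = 84.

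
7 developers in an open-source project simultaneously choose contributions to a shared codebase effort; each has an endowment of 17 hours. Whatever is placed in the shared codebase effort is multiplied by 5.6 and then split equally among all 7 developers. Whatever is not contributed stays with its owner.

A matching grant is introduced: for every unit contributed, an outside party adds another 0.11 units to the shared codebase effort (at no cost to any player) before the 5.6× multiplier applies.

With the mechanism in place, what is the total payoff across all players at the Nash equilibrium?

The effective private return is 5.6 × 1.11 / 7 = 0.8880, which is still under 1, so the mechanism doesn't change anyone's dominant strategy: zero contribution.
At the Nash equilibrium no one contributes; group total payoff = 7 × 17 = 119.

119.00 hours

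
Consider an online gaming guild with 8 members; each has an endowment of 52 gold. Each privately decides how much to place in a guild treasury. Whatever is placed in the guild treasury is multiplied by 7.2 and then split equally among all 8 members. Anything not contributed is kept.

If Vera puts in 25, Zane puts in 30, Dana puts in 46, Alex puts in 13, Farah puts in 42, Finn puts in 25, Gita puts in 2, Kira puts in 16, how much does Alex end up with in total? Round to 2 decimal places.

218.10 gold

Total contributed: 25 + 30 + 46 + 13 + 42 + 25 + 2 + 16 = 199.
Each receives 7.2 × 199 / 8 = 179.10 from the guild treasury.
Alex keeps 52 − 13 = 39, so Alex's payoff is 39 + 179.10 = 218.10.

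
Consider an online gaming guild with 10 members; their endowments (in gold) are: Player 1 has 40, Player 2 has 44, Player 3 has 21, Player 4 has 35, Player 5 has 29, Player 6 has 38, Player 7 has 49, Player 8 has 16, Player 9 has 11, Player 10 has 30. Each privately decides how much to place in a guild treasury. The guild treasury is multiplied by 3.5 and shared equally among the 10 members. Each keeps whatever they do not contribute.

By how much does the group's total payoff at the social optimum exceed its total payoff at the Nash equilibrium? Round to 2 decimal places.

The private return per contributed unit is 3.5/10 = 0.3500 < 1 for every player regardless of endowment, so the Nash equilibrium is zero contribution and the group total is Σ E_j = 40 + 44 + 21 + 35 + 29 + 38 + 49 + 16 + 11 + 30 = 313.
Each contributed unit returns 3.500 to the group, so the social optimum is full contribution by everyone: group total = 3.500 × 313 = 1095.50.
Efficiency loss = (3.500 − 1) × 313 = 782.50.

782.50 gold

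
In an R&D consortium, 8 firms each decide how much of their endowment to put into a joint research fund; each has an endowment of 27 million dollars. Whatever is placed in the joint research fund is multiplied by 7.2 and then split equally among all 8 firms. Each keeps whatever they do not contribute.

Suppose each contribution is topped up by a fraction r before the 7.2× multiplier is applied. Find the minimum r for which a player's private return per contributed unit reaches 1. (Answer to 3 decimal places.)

With matching at rate r, one contributed unit becomes (1 + r) in the joint research fund and returns 7.2 × (1 + r) / 8 to the contributor.
Setting this equal to 1: 1 + r = 8/7.2 = 1.1111.
So the minimum matching rate is r = 1.1111 − 1 = 0.111.

0.111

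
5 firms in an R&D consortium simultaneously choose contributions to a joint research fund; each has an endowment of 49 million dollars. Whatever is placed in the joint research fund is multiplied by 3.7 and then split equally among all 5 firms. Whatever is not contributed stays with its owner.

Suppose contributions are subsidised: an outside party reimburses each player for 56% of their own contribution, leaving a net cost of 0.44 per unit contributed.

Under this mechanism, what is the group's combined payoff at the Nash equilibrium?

1043.70 million dollars

Under the mechanism each unit contributed yields (3.7/5) / 0.44 = 1.6818 back to its contributor per unit of net cost, which exceeds 1, making full contribution the dominant choice for everyone.
At the Nash equilibrium everyone contributes 49. Group total payoff = 5 × (49 × 0.56 + 3.7 × 49) = 1043.70.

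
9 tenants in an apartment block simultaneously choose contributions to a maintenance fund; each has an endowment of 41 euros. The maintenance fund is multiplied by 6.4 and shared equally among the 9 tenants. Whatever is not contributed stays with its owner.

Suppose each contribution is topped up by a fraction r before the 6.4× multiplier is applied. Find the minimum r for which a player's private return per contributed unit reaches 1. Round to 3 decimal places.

0.406

With matching at rate r, one contributed unit becomes (1 + r) in the maintenance fund and returns 6.4 × (1 + r) / 9 to the contributor.
Setting this equal to 1: 1 + r = 9/6.4 = 1.4063.
So the minimum matching rate is r = 1.4063 − 1 = 0.406.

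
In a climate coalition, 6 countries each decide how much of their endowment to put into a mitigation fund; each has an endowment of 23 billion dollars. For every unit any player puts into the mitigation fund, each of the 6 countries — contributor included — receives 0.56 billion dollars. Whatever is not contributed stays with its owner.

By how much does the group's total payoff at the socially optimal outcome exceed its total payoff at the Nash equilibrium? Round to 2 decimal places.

The private return per contributed unit is 0.56 < 1, so contributing 0 is dominant for every player. At the Nash equilibrium everyone keeps their 23, and the group total is 6 × 23 = 138.
Each contributed unit returns 3.360 to the group as a whole (0.56 to each of 6 players), which exceeds 1, so the social optimum is full contribution: group total = 3.360 × 138 = 463.68.
Efficiency loss = 463.68 − 138 = 325.68.

325.68 billion dollars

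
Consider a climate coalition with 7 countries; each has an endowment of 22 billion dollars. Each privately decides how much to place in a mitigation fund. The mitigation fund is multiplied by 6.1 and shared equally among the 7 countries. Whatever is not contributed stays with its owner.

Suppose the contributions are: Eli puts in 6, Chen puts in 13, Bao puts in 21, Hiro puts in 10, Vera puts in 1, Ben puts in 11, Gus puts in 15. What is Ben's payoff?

Total contributed: 6 + 13 + 21 + 10 + 1 + 11 + 15 = 77.
Each receives 6.1 × 77 / 7 = 67.10 from the mitigation fund.
Ben keeps 22 − 11 = 11, so Ben's payoff is 11 + 67.10 = 78.10.

78.10 billion dollars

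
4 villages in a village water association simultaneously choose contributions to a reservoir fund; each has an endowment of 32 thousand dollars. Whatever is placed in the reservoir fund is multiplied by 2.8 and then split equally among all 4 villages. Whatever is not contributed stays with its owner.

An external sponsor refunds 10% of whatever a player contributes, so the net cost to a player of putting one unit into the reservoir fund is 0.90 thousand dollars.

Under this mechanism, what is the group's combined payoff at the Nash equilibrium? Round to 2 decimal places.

With the mechanism, a contributed unit returns (2.8/4) / 0.90 = 0.7778 per unit of net cost — still below 1 — so contributing 0 remains dominant for every player.
At the Nash equilibrium no one contributes; group total payoff = 4 × 32 = 128.

128.00 thousand dollars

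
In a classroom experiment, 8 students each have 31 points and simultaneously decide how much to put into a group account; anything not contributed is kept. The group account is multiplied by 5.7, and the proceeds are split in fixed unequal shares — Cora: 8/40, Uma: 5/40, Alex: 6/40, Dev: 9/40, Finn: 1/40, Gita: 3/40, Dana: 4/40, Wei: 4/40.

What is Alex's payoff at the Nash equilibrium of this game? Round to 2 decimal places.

84.01 points

Each unit j contributes comes back to j as 5.7 × (j's share), so j prefers to contribute only if that share exceeds 1/5.7 = 0.1754; otherwise keeping the unit dominates.
Cora and Dev clear that bar, contributing 31 each; the remaining 6 contribute 0. Total contributed: 62.
Alex keeps 31 and receives 5.7 × 62 × 6/40 = 53.01 from the group account, for a payoff of 84.01.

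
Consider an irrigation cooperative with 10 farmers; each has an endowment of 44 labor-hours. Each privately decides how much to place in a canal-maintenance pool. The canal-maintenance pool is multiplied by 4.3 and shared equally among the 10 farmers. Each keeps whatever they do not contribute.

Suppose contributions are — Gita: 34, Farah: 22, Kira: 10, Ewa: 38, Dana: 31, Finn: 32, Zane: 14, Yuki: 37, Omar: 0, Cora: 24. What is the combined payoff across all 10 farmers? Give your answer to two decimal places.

1238.60 labor-hours

Total contributed: 34 + 22 + 10 + 38 + 31 + 32 + 14 + 37 + 0 + 24 = 242; total kept: 10 × 44 − 242 = 198.
The canal-maintenance pool pays out 4.3 × 242 = 1040.60 in aggregate.
Group total = 198 + 1040.60 = 1238.60.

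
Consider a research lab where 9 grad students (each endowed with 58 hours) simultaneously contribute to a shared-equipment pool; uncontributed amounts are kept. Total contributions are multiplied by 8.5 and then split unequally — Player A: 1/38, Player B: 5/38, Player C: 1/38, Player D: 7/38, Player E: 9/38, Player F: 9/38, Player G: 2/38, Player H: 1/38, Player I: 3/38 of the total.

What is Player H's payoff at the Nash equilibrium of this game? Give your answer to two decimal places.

A player with share s gets back 8.5·s per unit contributed, so full contribution is dominant for anyone with s > 1/8.5 = 0.1176 and zero contribution is dominant for anyone below.
Player B, Player D, Player E and Player F clear that bar, contributing 58 each; the remaining 5 contribute 0. Total contributed: 232.
Player H keeps 58 and receives 8.5 × 232 × 1/38 = 51.89 from the shared-equipment pool, for a payoff of 109.89.

109.89 hours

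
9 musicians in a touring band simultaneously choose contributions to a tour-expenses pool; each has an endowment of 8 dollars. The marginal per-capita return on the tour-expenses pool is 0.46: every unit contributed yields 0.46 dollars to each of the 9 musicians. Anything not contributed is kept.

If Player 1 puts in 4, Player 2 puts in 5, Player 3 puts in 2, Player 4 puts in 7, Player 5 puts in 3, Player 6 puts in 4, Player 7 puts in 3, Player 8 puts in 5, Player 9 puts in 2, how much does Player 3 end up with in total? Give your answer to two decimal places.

22.10 dollars

Total contributed: 4 + 5 + 2 + 7 + 3 + 4 + 3 + 5 + 2 = 35.
Each receives 0.46 × 35 = 16.10 from the tour-expenses pool.
Player 3 keeps 8 − 2 = 6, so Player 3's payoff is 6 + 16.10 = 22.10.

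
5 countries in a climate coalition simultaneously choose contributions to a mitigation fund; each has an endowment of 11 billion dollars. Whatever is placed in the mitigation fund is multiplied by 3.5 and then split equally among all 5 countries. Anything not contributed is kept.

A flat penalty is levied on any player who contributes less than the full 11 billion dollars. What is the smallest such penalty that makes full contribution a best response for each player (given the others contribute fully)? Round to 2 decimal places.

3.30 billion dollars

Given the others contribute fully, the best deviation is to contribute 0 (any partial contribution still incurs the fine and gives up units whose private return 0.7000 is below 1).
Deviating from 11 to 0 saves 11 billion dollars but forfeits the deviator's share of the drop in the mitigation fund: 3.5/5 × 11 = 7.70.
So the deviation gain is 11 − 7.70 = 3.30, and the fine must be at least 3.30 billion dollars to wipe it out.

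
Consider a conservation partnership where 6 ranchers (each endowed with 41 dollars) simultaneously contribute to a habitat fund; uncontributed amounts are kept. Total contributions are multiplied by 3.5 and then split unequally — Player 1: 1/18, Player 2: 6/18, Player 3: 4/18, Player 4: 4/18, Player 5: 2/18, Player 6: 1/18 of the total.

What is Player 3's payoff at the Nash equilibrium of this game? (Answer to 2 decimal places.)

72.89 dollars

Each unit j contributes comes back to j as 3.5 × (j's share), so j prefers to contribute only if that share exceeds 1/3.5 = 0.2857; otherwise keeping the unit dominates.
Player 2 alone (share 6/18) is above the threshold, contributing 41; the remaining 5 contribute 0. Total contributed: 41.
Player 3 keeps 41 and receives 3.5 × 41 × 4/18 = 31.89 from the habitat fund, for a payoff of 72.89.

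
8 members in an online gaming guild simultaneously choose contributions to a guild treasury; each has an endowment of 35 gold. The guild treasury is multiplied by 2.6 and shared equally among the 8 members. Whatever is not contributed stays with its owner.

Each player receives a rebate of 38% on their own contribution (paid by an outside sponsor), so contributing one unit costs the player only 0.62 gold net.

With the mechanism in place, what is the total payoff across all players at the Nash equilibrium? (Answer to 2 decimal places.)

280.00 gold

With the mechanism, a contributed unit returns (2.6/8) / 0.62 = 0.5242 per unit of net cost — still below 1 — so contributing 0 remains dominant for every player.
Everyone keeps their endowment and the group total is 8 × 35 = 280.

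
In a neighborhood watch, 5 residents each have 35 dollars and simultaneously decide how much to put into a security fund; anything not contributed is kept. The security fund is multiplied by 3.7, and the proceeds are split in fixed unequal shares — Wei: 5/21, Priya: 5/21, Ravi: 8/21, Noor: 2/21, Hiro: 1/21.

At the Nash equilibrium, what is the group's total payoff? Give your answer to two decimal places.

269.50 dollars

Player j's private return per contributed unit is 3.7 × (j's share). Contributing is weakly dominant for j when that share is at least 1/3.7 = 0.2703, and contributing 0 is dominant otherwise.
Only Ravi (8/21) clears that bar, contributing 35; the remaining 4 contribute 0. Total contributed: 35.
The security fund pays out 3.7 × 35 = 129.50 in total (split across the unequal shares, but the aggregate is all that matters for the group sum).
The 4 free-riders keep 35 each, adding 140. Group total = 140 + 129.50 = 269.50.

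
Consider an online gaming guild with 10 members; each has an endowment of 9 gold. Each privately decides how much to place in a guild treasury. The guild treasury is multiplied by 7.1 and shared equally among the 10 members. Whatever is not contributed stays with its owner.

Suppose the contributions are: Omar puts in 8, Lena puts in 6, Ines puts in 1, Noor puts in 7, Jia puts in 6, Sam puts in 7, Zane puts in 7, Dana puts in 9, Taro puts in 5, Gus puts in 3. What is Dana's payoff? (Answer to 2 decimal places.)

41.89 gold

Total contributed: 8 + 6 + 1 + 7 + 6 + 7 + 7 + 9 + 5 + 3 = 59.
Each receives 7.1 × 59 / 10 = 41.89 from the guild treasury.
Dana keeps 9 − 9 = 0, so Dana's payoff is 0 + 41.89 = 41.89.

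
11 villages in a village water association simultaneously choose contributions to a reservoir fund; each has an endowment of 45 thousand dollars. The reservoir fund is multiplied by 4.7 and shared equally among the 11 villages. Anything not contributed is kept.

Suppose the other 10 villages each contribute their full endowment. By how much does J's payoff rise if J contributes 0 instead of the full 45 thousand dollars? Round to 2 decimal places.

Switching from a contribution of 45 to 0 lets J keep an extra 45 thousand dollars, but lowers the reservoir fund by 45, which costs J their own share of that drop: 4.7/11 × 45 = 19.23.
Net gain = 45 − 19.23 = 25.77. The private return per contributed unit (0.4273) is below 1, so free-riding is indeed the best response regardless of what the others do.

25.77 thousand dollars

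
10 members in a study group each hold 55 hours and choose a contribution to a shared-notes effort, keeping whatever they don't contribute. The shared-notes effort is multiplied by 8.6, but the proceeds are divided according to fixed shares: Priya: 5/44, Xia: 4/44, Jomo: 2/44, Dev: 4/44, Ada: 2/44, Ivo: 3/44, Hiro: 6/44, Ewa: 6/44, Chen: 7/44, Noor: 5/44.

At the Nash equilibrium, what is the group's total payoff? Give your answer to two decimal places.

1804.00 hours

For player j, contributing a unit is worthwhile iff 8.6 × (j's share) ≥ 1, i.e. iff j's share is at least 0.1163.
Hiro, Ewa and Chen are above the threshold, contributing 55 each; the remaining 7 contribute 0. Total contributed: 165.
The shared-notes effort pays out 8.6 × 165 = 1419.00 in total (split across the unequal shares, but the aggregate is all that matters for the group sum).
The 7 free-riders keep 55 each, adding 385. Group total = 385 + 1419.00 = 1804.00.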